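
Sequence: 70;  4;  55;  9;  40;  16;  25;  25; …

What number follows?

Taking every 2nd term gives 2 separate tracks.
Stream A: 70, 55, 40, 25 — arithmetic with common difference −15.
Stream B: 4, 9, 16, 25 — perfect squares starting at 2².
Term 9 comes from stream A (its 5th entry): 10.

10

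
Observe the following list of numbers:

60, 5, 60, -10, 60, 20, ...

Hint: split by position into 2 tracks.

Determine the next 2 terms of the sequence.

60, -40

The terms cycle through 2 interleaved subsequences.
Track A: 60, 60, 60. The constant sequence 60.
Track B: 5, -10, 20. A geometric progression (common ratio -2).
The 7th slot belongs to track A; its 4th term is 60.
Position 8 falls in track B as its term 4, giving -40.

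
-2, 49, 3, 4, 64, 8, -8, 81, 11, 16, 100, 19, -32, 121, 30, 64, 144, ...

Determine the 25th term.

Read the sequence 3 terms at a time; column i is its own pattern.
Subsequence A = -2, 4, -8, 16, -32, 64: multiplying by -2 each time.
Subsequence B = 49, 64, 81, 100, 121, 144: consecutive squares n² from n = 7.
Subsequence C = 3, 8, 11, 19, 30: a Fibonacci-like recurrence a_n = a_{n-1} + a_{n-2}.
Position 25 falls in subsequence A as its term 9, giving -512.

-512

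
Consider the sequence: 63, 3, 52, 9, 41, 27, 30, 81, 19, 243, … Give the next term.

Positions 1, 3, 5, … form one subsequence and positions 2, 4, 6, … form another.
Stream A: 63, 52, 41, 30, 19. Subtracting 11 each time.
Stream B: 3, 9, 27, 81, 243. Successive powers of 3.
Term 11 comes from stream A (its 6th entry): 8.

8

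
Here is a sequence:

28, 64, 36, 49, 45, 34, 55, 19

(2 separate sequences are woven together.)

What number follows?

Taking every 2nd term gives 2 separate tracks.
Track A: 28, 36, 45, 55. The triangular numbers T_7, T_8, ….
Track B: 64, 49, 34, 19. Subtracting 15 each time.
Term 9 comes from track A (its 5th entry): 66.

66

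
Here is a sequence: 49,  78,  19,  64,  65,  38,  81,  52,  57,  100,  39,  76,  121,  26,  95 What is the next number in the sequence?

Split by position mod 3: positions 1, 4, 7, … form one track, and each other residue class forms its own.
Track A: 49, 64, 81, 100, 121. Perfect squares starting at 7².
Track B: 78, 65, 52, 39, 26. Linear: a_n = 91 − 13·n.
Track C: 19, 38, 57, 76, 95. Adding 19 each time.
Position 16 → track A, term 6 = 144.

144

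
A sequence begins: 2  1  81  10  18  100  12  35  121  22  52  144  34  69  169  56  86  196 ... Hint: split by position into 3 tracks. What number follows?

Read the sequence 3 terms at a time; column i is its own pattern.
Stream A: 2, 10, 12, 22, 34, 56 — Fibonacci-style (each term is the sum of the two before it).
Stream B: 1, 18, 35, 52, 69, 86 — arithmetic with common difference +17.
Stream C: 81, 100, 121, 144, 169, 196 — the squares 9², 10², 11², ….
Term 19 comes from stream A (its 7th entry): 90.

90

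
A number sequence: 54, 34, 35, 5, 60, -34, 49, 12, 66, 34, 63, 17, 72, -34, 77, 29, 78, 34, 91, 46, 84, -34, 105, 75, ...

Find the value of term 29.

96

The terms cycle through 4 interleaved subsequences.
Track A: 54, 60, 66, 72, 78, 84 — adding 6 each time.
Track B: 34, -34, 34, -34, 34, -34 — oscillating between 34 and -34.
Track C: 35, 49, 63, 77, 91, 105 — arithmetic with common difference +14.
Track D: 5, 12, 17, 29, 46, 75 — Fibonacci-style (each term is the sum of the two before it).
Position 29 falls in track A as its term 8, giving 96.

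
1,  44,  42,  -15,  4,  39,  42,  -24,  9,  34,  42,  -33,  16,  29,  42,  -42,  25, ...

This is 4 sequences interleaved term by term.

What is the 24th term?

Read the sequence 4 terms at a time; column i is its own pattern.
Track A: 1, 4, 9, 16, 25. Perfect squares starting at 1².
Track B: 44, 39, 34, 29. Arithmetic with common difference −5.
Track C: 42, 42, 42, 42. The constant sequence 42.
Track D: -15, -24, -33, -42. Linear: a_n = -6 − 9·n.
The 24th slot belongs to track D; its 6th term is -60.

-60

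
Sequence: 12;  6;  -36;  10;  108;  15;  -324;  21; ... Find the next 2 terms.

Taking every 2nd term gives 2 separate tracks.
Stream A is 12, -36, 108, -324, which is multiplying by -3 each time.
Stream B is 6, 10, 15, 21, which is triangular numbers n(n+1)/2 for n = 3, 4, ….
Position 9 falls in stream A as its term 5, giving 972.
Position 10 → stream B, term 5 = 28.

972, 28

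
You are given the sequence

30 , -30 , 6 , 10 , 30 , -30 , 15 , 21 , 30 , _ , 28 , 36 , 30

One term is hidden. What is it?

The slot pattern repeats as AABB (period 4), so there are 2 interleaved tracks.
Stream A: 30, -30, 30, -30, 30, ?, 30 — alternating ±30.
Stream B: 6, 10, 15, 21, 28, 36 — triangular numbers n(n+1)/2 for n = 3, 4, ….
The gap is stream A's term 6; the rule gives -30.

-30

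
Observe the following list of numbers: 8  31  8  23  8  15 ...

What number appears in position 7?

8

Odd-indexed and even-indexed terms follow separate rules.
Subsequence A: 8, 8, 8 (the constant sequence 8).
Subsequence B: 31, 23, 15 (arithmetic, step −8).
The 7th slot belongs to subsequence A; its 4th term is 8.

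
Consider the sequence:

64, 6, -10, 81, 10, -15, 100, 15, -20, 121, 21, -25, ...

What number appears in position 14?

Split by position mod 3 into 3 tracks.
Track A: 64, 81, 100, 121. Perfect squares starting at 8².
Track B: 6, 10, 15, 21. Triangular numbers starting at T_3.
Track C: -10, -15, -20, -25. Subtracting 5 each time.
Term 14 comes from track B (its 5th entry): 28.

28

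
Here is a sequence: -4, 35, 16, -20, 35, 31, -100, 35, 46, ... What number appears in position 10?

-500

The terms cycle through 3 interleaved subsequences.
Track A = -4, -20, -100: a geometric progression (common ratio 5).
Track B = 35, 35, 35: the constant sequence 35.
Track C = 16, 31, 46: linear: a_n = 1 + 15·n.
Position 10 → track A, term 4 = -500.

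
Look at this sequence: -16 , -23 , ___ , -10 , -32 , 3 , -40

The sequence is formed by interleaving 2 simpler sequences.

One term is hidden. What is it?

Taking every 2nd term gives 2 separate tracks.
Stream A: -16, ?, -32, -40 — arithmetic, step −8.
Stream B: -23, -10, 3 — arithmetic with common difference +13.
Filling stream A at index 2 by its rule yields -24.

-24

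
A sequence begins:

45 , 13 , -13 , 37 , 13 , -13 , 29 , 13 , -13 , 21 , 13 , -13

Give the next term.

13

Positions follow the repeating pattern ABB; grouping by letter gives 2 tracks.
Stream A is 45, 37, 29, 21, which is subtracting 8 each time.
Stream B is 13, -13, 13, -13, 13, -13, 13, -13, which is the oscillation 13·(−1)^(n+1).
Position 13 → stream A, term 5 = 13.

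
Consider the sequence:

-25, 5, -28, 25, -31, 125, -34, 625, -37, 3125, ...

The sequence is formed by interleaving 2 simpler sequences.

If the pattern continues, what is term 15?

-46

Split by position mod 2 into 2 tracks.
Stream A is -25, -28, -31, -34, -37, which is linear: a_n = -22 − 3·n.
Stream B is 5, 25, 125, 625, 3125, which is successive powers of 5.
The 15th slot belongs to stream A; its 8th term is -46.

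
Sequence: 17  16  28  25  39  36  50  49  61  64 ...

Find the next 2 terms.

Split by position mod 2 into 2 tracks.
Track A: 17, 28, 39, 50, 61 — arithmetic with common difference +11.
Track B: 16, 25, 36, 49, 64 — perfect squares starting at 4².
Term 11 comes from track A (its 6th entry): 72.
Term 12 comes from track B (its 6th entry): 81.

72, 81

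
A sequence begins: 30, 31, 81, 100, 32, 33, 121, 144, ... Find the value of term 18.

Positions follow the repeating pattern AABB; grouping by letter gives 2 tracks.
Track A = 30, 31, 32, 33: arithmetic with common difference +1.
Track B = 81, 100, 121, 144: perfect squares starting at 9².
Position 18 falls in track A as its term 10, giving 39.

39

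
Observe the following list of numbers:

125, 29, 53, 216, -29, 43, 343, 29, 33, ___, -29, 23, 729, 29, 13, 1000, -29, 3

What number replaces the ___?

Split by position mod 3: positions 1, 4, 7, … form one track, and each other residue class forms its own.
Track A: 125, 216, 343, ?, 729, 1000 — perfect cubes starting at 5³.
Track B: 29, -29, 29, -29, 29, -29 — the oscillation 29·(−1)^(n+1).
Track C: 53, 43, 33, 23, 13, 3 — arithmetic, step −10.
The gap is track A's term 4; the rule gives 512.

512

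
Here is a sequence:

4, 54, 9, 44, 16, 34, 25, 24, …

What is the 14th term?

-6

Positions 1, 3, 5, … form one subsequence and positions 2, 4, 6, … form another.
Subsequence A: 4, 9, 16, 25 (consecutive squares n² from n = 2).
Subsequence B: 54, 44, 34, 24 (arithmetic with common difference −10).
The 14th slot belongs to subsequence B; its 7th term is -6.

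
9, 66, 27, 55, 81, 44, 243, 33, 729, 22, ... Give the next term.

Positions 1, 3, 5, … form one subsequence and positions 2, 4, 6, … form another.
Subsequence A: 9, 27, 81, 243, 729 (geometric with ratio 3).
Subsequence B: 66, 55, 44, 33, 22 (arithmetic, step −11).
The 11th slot belongs to subsequence A; its 6th term is 2187.

2187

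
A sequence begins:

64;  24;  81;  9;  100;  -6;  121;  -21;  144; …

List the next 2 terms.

Positions 1, 3, 5, … form one subsequence and positions 2, 4, 6, … form another.
Track A: 64, 81, 100, 121, 144. Perfect squares starting at 8².
Track B: 24, 9, -6, -21. Subtracting 15 each time.
Term 10 comes from track B (its 5th entry): -36.
The 11th slot belongs to track A; its 6th term is 169.

-36, 169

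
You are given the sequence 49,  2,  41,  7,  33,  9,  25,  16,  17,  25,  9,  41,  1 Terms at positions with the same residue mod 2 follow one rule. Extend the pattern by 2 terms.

Taking every 2nd term gives 2 separate tracks.
Track A = 49, 41, 33, 25, 17, 9, 1: arithmetic with common difference −8.
Track B = 2, 7, 9, 16, 25, 41: Fibonacci-style (each term is the sum of the two before it).
Position 14 → track B, term 7 = 66.
Position 15 falls in track A as its term 8, giving -7.

66, -7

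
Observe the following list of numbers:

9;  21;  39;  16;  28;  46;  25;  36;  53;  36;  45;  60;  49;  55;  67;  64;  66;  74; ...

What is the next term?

Taking every 3rd term gives 3 separate tracks.
Subsequence A: 9, 16, 25, 36, 49, 64. Consecutive squares n² from n = 3.
Subsequence B: 21, 28, 36, 45, 55, 66. The triangular numbers T_6, T_7, ….
Subsequence C: 39, 46, 53, 60, 67, 74. Arithmetic with common difference +7.
Position 19 falls in subsequence A as its term 7, giving 81.

81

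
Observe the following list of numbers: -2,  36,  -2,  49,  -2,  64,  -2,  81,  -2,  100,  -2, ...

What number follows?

121

Positions 1, 3, 5, … form one subsequence and positions 2, 4, 6, … form another.
Stream A is -2, -2, -2, -2, -2, -2, which is always -2.
Stream B is 36, 49, 64, 81, 100, which is the squares 6², 7², 8², ….
Term 12 comes from stream B (its 6th entry): 121.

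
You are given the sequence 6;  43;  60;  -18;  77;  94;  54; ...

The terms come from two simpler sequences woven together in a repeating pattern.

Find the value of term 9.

128

Positions follow the repeating pattern ABB; grouping by letter gives 2 tracks.
Track A = 6, -18, 54: a geometric progression (common ratio -3).
Track B = 43, 60, 77, 94: arithmetic, step +17.
The 9th slot belongs to track B; its 6th term is 128.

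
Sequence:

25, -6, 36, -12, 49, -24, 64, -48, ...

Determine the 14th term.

Taking every 2nd term gives 2 separate tracks.
Track A: 25, 36, 49, 64. The squares 5², 6², 7², ….
Track B: -6, -12, -24, -48. Geometric with ratio 2.
Term 14 comes from track B (its 7th entry): -384.

-384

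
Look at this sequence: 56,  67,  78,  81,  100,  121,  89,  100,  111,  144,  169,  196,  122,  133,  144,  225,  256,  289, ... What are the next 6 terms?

155, 166, 177, 324, 361, 400

The slot pattern repeats as AAABBB (period 6), so there are 2 interleaved tracks.
Subsequence A: 56, 67, 78, 89, 100, 111, 122, 133, 144. Arithmetic, step +11.
Subsequence B: 81, 100, 121, 144, 169, 196, 225, 256, 289. Perfect squares starting at 9².
Position 19 falls in subsequence A as its term 10, giving 155.
The 20th slot belongs to subsequence A; its 11th term is 166.
Term 21 comes from subsequence A (its 12th entry): 177.
Position 22 falls in subsequence B as its term 10, giving 324.
Position 23 → subsequence B, term 11 = 361.
The 24th slot belongs to subsequence B; its 12th term is 400.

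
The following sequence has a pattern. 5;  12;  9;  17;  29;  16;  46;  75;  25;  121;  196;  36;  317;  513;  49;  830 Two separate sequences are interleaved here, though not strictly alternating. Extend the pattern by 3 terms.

Reading positions in blocks of 3 reveals the pattern AAB — 2 tracks woven together.
Track A: 5, 12, 17, 29, 46, 75, 121, 196, 317, 513, 830. Each term equals the sum of the previous two.
Track B: 9, 16, 25, 36, 49. Perfect squares starting at 3².
Position 17 falls in track A as its term 12, giving 1343.
Position 18 falls in track B as its term 6, giving 64.
Position 19 falls in track A as its term 13, giving 2173.

1343, 64, 2173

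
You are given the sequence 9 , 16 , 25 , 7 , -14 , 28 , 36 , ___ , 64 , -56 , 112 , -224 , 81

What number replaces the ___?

Reading positions in blocks of 6 reveals the pattern AAABBB — 2 tracks woven together.
Stream A: 9, 16, 25, 36, ?, 64, 81 — consecutive squares n² from n = 3.
Stream B: 7, -14, 28, -56, 112, -224 — multiplying by -2 each time.
Filling stream A at index 5 by its rule yields 49.

49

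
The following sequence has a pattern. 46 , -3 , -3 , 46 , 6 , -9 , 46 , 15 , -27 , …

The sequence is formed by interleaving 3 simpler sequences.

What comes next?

46

Split by position mod 3: positions 1, 4, 7, … form one track, and each other residue class forms its own.
Track A = 46, 46, 46: constant 46.
Track B = -3, 6, 15: linear: a_n = -12 + 9·n.
Track C = -3, -9, -27: geometric, ×3 each step.
Position 10 falls in track A as its term 4, giving 46.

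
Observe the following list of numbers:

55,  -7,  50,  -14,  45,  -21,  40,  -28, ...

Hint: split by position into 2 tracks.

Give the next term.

Taking every 2nd term gives 2 separate tracks.
Track A is 55, 50, 45, 40, which is arithmetic with common difference −5.
Track B is -7, -14, -21, -28, which is subtracting 7 each time.
Position 9 falls in track A as its term 5, giving 35.

35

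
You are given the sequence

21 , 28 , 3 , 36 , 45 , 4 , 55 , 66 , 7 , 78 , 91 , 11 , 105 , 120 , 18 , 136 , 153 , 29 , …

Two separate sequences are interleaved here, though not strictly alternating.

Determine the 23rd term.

231

The slot pattern repeats as AAB (period 3), so there are 2 interleaved tracks.
Stream A: 21, 28, 36, 45, 55, 66, 78, 91, 105, 120, 136, 153 — triangular numbers starting at T_6.
Stream B: 3, 4, 7, 11, 18, 29 — each term equals the sum of the previous two.
Term 23 comes from stream A (its 16th entry): 231.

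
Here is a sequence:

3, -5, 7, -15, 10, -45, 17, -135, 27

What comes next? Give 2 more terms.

Odd-indexed and even-indexed terms follow separate rules.
Subsequence A: 3, 7, 10, 17, 27 (Fibonacci-style (each term is the sum of the two before it)).
Subsequence B: -5, -15, -45, -135 (geometric with ratio 3).
The 10th slot belongs to subsequence B; its 5th term is -405.
The 11th slot belongs to subsequence A; its 6th term is 44.

-405, 44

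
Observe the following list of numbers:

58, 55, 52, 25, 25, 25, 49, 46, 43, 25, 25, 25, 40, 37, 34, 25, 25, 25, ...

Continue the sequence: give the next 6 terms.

The slot pattern repeats as AAABBB (period 6), so there are 2 interleaved tracks.
Stream A: 58, 55, 52, 49, 46, 43, 40, 37, 34 — arithmetic with common difference −3.
Stream B: 25, 25, 25, 25, 25, 25, 25, 25, 25 — constant 25.
Position 19 → stream A, term 10 = 31.
Position 20 falls in stream A as its term 11, giving 28.
The 21st slot belongs to stream A; its 12th term is 25.
The 22nd slot belongs to stream B; its 10th term is 25.
The 23rd slot belongs to stream B; its 11th term is 25.
Position 24 falls in stream B as its term 12, giving 25.

31, 28, 25, 25, 25, 25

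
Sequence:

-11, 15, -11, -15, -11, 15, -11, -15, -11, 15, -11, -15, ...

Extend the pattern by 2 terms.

-11, 15

Taking every 2nd term gives 2 separate tracks.
Subsequence A: -11, -11, -11, -11, -11, -11. The constant sequence -11.
Subsequence B: 15, -15, 15, -15, 15, -15. The oscillation 15·(−1)^(n+1).
Position 13 falls in subsequence A as its term 7, giving -11.
Position 14 falls in subsequence B as its term 7, giving 15.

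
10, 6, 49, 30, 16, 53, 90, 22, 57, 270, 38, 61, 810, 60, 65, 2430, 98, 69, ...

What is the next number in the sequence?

Split by position mod 3 into 3 tracks.
Track A is 10, 30, 90, 270, 810, 2430, which is a geometric progression (common ratio 3).
Track B is 6, 16, 22, 38, 60, 98, which is a Fibonacci-like recurrence a_n = a_{n-1} + a_{n-2}.
Track C is 49, 53, 57, 61, 65, 69, which is arithmetic, step +4.
Position 19 → track A, term 7 = 7290.

7290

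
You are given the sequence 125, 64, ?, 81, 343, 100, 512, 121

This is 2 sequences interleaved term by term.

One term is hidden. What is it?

Split by position mod 2 into 2 tracks.
Stream A: 125, ?, 343, 512 — consecutive cubes n³ from n = 5.
Stream B: 64, 81, 100, 121 — the squares 8², 9², 10², ….
The gap is stream A's term 2; the rule gives 216.

216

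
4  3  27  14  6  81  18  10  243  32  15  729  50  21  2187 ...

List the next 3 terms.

Split by position mod 3 into 3 tracks.
Track A = 4, 14, 18, 32, 50: a Fibonacci-like recurrence a_n = a_{n-1} + a_{n-2}.
Track B = 3, 6, 10, 15, 21: triangular numbers n(n+1)/2 for n = 2, 3, ….
Track C = 27, 81, 243, 729, 2187: successive powers of 3.
Term 16 comes from track A (its 6th entry): 82.
Position 17 → track B, term 6 = 28.
The 18th slot belongs to track C; its 6th term is 6561.

82, 28, 6561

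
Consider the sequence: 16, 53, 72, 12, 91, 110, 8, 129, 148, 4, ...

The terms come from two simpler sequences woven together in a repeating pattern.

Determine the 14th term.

205

The slot pattern repeats as ABB (period 3), so there are 2 interleaved tracks.
Track A is 16, 12, 8, 4, which is linear: a_n = 20 − 4·n.
Track B is 53, 72, 91, 110, 129, 148, which is linear: a_n = 34 + 19·n.
The 14th slot belongs to track B; its 9th term is 205.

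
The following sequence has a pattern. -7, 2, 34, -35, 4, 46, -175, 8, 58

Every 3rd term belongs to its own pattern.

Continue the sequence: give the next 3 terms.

-875, 16, 70

Split by position mod 3: positions 1, 4, 7, … form one track, and each other residue class forms its own.
Track A: -7, -35, -175. Geometric, ×5 each step.
Track B: 2, 4, 8. Powers of 2.
Track C: 34, 46, 58. Arithmetic with common difference +12.
Term 10 comes from track A (its 4th entry): -875.
Position 11 falls in track B as its term 4, giving 16.
Term 12 comes from track C (its 4th entry): 70.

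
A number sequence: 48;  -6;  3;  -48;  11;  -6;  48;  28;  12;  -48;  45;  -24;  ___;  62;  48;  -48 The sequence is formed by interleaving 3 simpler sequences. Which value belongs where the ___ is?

48

The terms cycle through 3 interleaved subsequences.
Track A: 48, -48, 48, -48, ?, -48. Oscillating between 48 and -48.
Track B: -6, 11, 28, 45, 62. Adding 17 each time.
Track C: 3, -6, 12, -24, 48. Geometric, ×-2 each step.
Track A's pattern makes the blank 48.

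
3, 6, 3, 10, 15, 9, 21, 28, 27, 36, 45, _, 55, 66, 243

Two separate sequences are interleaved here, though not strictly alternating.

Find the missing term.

Reading positions in blocks of 3 reveals the pattern AAB — 2 tracks woven together.
Track A: 3, 6, 10, 15, 21, 28, 36, 45, 55, 66. Triangular numbers n(n+1)/2 for n = 2, 3, ….
Track B: 3, 9, 27, ?, 243. Geometric, ×3 each step.
Filling track B at index 4 by its rule yields 81.

81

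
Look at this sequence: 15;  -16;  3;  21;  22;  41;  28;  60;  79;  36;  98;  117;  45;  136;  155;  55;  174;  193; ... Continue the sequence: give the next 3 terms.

Reading positions in blocks of 3 reveals the pattern ABB — 2 tracks woven together.
Stream A: 15, 21, 28, 36, 45, 55. Triangular numbers starting at T_5.
Stream B: -16, 3, 22, 41, 60, 79, 98, 117, 136, 155, 174, 193. Adding 19 each time.
The 19th slot belongs to stream A; its 7th term is 66.
The 20th slot belongs to stream B; its 13th term is 212.
Term 21 comes from stream B (its 14th entry): 231.

66, 212, 231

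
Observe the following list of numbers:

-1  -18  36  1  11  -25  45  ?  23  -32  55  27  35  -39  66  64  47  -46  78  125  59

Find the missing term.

8

Read the sequence 4 terms at a time; column i is its own pattern.
Stream A: -1, 11, 23, 35, 47, 59. Arithmetic, step +12.
Stream B: -18, -25, -32, -39, -46. Subtracting 7 each time.
Stream C: 36, 45, 55, 66, 78. The triangular numbers T_8, T_9, ….
Stream D: 1, ?, 27, 64, 125. The cubes 1³, 2³, 3³, ….
The gap is stream D's term 2; the rule gives 8.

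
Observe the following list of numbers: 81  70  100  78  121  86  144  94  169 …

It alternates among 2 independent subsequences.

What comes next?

Split by position mod 2 into 2 tracks.
Track A: 81, 100, 121, 144, 169 — the squares 9², 10², 11², ….
Track B: 70, 78, 86, 94 — arithmetic with common difference +8.
Term 10 comes from track B (its 5th entry): 102.

102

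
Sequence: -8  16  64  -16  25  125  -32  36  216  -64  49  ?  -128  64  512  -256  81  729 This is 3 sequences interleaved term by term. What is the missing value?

343

Read the sequence 3 terms at a time; column i is its own pattern.
Track A: -8, -16, -32, -64, -128, -256 (geometric with ratio 2).
Track B: 16, 25, 36, 49, 64, 81 (perfect squares starting at 4²).
Track C: 64, 125, 216, ?, 512, 729 (consecutive cubes n³ from n = 4).
The gap is track C's term 4; the rule gives 343.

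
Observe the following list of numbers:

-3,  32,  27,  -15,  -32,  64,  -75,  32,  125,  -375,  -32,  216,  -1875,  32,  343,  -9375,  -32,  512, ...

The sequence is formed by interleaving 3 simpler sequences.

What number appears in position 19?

-46875

Split by position mod 3 into 3 tracks.
Stream A: -3, -15, -75, -375, -1875, -9375. Geometric with ratio 5.
Stream B: 32, -32, 32, -32, 32, -32. Alternating ±32.
Stream C: 27, 64, 125, 216, 343, 512. The cubes 3³, 4³, 5³, ….
Position 19 → stream A, term 7 = -46875.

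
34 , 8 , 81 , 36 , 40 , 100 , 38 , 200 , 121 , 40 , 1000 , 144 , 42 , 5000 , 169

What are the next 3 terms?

44, 25000, 196

Read the sequence 3 terms at a time; column i is its own pattern.
Track A: 34, 36, 38, 40, 42 (arithmetic, step +2).
Track B: 8, 40, 200, 1000, 5000 (multiplying by 5 each time).
Track C: 81, 100, 121, 144, 169 (perfect squares starting at 9²).
Position 16 → track A, term 6 = 44.
The 17th slot belongs to track B; its 6th term is 25000.
Position 18 falls in track C as its term 6, giving 196.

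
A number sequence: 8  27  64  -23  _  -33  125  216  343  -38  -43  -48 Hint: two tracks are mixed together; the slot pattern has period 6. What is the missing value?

-28

Reading positions in blocks of 6 reveals the pattern AAABBB — 2 tracks woven together.
Track A is 8, 27, 64, 125, 216, 343, which is consecutive cubes n³ from n = 2.
Track B is -23, ?, -33, -38, -43, -48, which is linear: a_n = -18 − 5·n.
So the missing entry in track B is -28.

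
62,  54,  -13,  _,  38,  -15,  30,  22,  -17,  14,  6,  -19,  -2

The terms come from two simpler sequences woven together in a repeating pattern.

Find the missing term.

Reading positions in blocks of 3 reveals the pattern AAB — 2 tracks woven together.
Subsequence A: 62, 54, ?, 38, 30, 22, 14, 6, -2 — arithmetic with common difference −8.
Subsequence B: -13, -15, -17, -19 — arithmetic with common difference −2.
So the missing entry in subsequence A is 46.

46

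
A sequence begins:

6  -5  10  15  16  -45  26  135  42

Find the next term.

-405

Split by position mod 2 into 2 tracks.
Track A: 6, 10, 16, 26, 42 — each term equals the sum of the previous two.
Track B: -5, 15, -45, 135 — multiplying by -3 each time.
The 10th slot belongs to track B; its 5th term is -405.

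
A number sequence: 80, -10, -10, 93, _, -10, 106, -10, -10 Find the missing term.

The slot pattern repeats as ABB (period 3), so there are 2 interleaved tracks.
Track A: 80, 93, 106. Linear: a_n = 67 + 13·n.
Track B: -10, -10, ?, -10, -10, -10. The constant sequence -10.
Track B's pattern makes the blank -10.

-10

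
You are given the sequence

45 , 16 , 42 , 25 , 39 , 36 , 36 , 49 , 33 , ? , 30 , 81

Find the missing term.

Odd-indexed and even-indexed terms follow separate rules.
Stream A: 45, 42, 39, 36, 33, 30 — arithmetic, step −3.
Stream B: 16, 25, 36, 49, ?, 81 — the squares 4², 5², 6², ….
Filling stream B at index 5 by its rule yields 64.

64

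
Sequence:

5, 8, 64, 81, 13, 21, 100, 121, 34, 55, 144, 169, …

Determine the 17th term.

233

Reading positions in blocks of 4 reveals the pattern AABB — 2 tracks woven together.
Subsequence A: 5, 8, 13, 21, 34, 55 — Fibonacci-style (each term is the sum of the two before it).
Subsequence B: 64, 81, 100, 121, 144, 169 — consecutive squares n² from n = 8.
Term 17 comes from subsequence A (its 9th entry): 233.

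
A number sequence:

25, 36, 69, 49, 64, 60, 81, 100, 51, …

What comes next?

Positions follow the repeating pattern AAB; grouping by letter gives 2 tracks.
Track A: 25, 36, 49, 64, 81, 100 — consecutive squares n² from n = 5.
Track B: 69, 60, 51 — subtracting 9 each time.
Position 10 falls in track A as its term 7, giving 121.

121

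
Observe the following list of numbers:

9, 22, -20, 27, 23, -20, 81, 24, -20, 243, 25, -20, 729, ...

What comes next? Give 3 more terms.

26, -20, 2187

Split by position mod 3 into 3 tracks.
Subsequence A is 9, 27, 81, 243, 729, which is a geometric progression (common ratio 3).
Subsequence B is 22, 23, 24, 25, which is arithmetic with common difference +1.
Subsequence C is -20, -20, -20, -20, which is constant -20.
The 14th slot belongs to subsequence B; its 5th term is 26.
Position 15 falls in subsequence C as its term 5, giving -20.
Position 16 falls in subsequence A as its term 6, giving 2187.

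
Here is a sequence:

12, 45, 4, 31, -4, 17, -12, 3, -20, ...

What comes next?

-11

Odd-indexed and even-indexed terms follow separate rules.
Track A is 12, 4, -4, -12, -20, which is subtracting 8 each time.
Track B is 45, 31, 17, 3, which is arithmetic with common difference −14.
The 10th slot belongs to track B; its 5th term is -11.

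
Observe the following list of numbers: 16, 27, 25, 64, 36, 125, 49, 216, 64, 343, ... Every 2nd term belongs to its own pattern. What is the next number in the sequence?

Positions 1, 3, 5, … form one subsequence and positions 2, 4, 6, … form another.
Track A: 16, 25, 36, 49, 64 (consecutive squares n² from n = 4).
Track B: 27, 64, 125, 216, 343 (the cubes 3³, 4³, 5³, …).
The 11th slot belongs to track A; its 6th term is 81.

81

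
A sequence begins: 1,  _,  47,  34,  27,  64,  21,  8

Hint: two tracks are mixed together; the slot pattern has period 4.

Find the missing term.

8

Reading positions in blocks of 4 reveals the pattern AABB — 2 tracks woven together.
Stream A is 1, ?, 27, 64, which is the cubes 1³, 2³, 3³, ….
Stream B is 47, 34, 21, 8, which is arithmetic with common difference −13.
Filling stream A at index 2 by its rule yields 8.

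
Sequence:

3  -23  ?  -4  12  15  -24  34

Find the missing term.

The terms cycle through 2 interleaved subsequences.
Track A: 3, ?, 12, -24 (geometric, ×-2 each step).
Track B: -23, -4, 15, 34 (linear: a_n = -42 + 19·n).
Filling track A at index 2 by its rule yields -6.

-6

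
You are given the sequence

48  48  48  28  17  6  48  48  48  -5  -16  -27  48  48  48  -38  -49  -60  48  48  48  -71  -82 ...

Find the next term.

Positions follow the repeating pattern AAABBB; grouping by letter gives 2 tracks.
Track A is 48, 48, 48, 48, 48, 48, 48, 48, 48, 48, 48, 48, which is always 48.
Track B is 28, 17, 6, -5, -16, -27, -38, -49, -60, -71, -82, which is linear: a_n = 39 − 11·n.
Term 24 comes from track B (its 12th entry): -93.

-93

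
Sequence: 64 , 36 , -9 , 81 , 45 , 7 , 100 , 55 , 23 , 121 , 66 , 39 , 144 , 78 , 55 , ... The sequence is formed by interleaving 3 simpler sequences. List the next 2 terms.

169, 91

Split by position mod 3 into 3 tracks.
Track A: 64, 81, 100, 121, 144 (perfect squares starting at 8²).
Track B: 36, 45, 55, 66, 78 (triangular numbers starting at T_8).
Track C: -9, 7, 23, 39, 55 (adding 16 each time).
Position 16 falls in track A as its term 6, giving 169.
Term 17 comes from track B (its 6th entry): 91.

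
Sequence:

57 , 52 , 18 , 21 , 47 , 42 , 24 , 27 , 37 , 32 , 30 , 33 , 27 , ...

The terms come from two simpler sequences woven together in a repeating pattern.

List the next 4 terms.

22, 36, 39, 17

Reading positions in blocks of 4 reveals the pattern AABB — 2 tracks woven together.
Track A: 57, 52, 47, 42, 37, 32, 27 — arithmetic, step −5.
Track B: 18, 21, 24, 27, 30, 33 — linear: a_n = 15 + 3·n.
Term 14 comes from track A (its 8th entry): 22.
Position 15 falls in track B as its term 7, giving 36.
Position 16 → track B, term 8 = 39.
The 17th slot belongs to track A; its 9th term is 17.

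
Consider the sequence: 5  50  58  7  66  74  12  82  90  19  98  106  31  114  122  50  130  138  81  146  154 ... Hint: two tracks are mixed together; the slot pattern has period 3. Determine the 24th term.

170

Positions follow the repeating pattern ABB; grouping by letter gives 2 tracks.
Stream A: 5, 7, 12, 19, 31, 50, 81. Fibonacci-style (each term is the sum of the two before it).
Stream B: 50, 58, 66, 74, 82, 90, 98, 106, 114, 122, 130, 138, 146, 154. Linear: a_n = 42 + 8·n.
Term 24 comes from stream B (its 16th entry): 170.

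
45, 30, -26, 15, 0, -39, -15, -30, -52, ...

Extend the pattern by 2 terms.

-45, -60

Positions follow the repeating pattern AAB; grouping by letter gives 2 tracks.
Track A: 45, 30, 15, 0, -15, -30 (linear: a_n = 60 − 15·n).
Track B: -26, -39, -52 (arithmetic with common difference −13).
Position 10 falls in track A as its term 7, giving -45.
The 11th slot belongs to track A; its 8th term is -60.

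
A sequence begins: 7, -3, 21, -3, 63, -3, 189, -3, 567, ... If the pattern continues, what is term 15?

15309

Odd-indexed and even-indexed terms follow separate rules.
Stream A: 7, 21, 63, 189, 567 (geometric with ratio 3).
Stream B: -3, -3, -3, -3 (always -3).
Position 15 → stream A, term 8 = 15309.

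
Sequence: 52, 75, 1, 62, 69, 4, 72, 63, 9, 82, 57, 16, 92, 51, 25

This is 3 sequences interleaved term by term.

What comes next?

102

The terms cycle through 3 interleaved subsequences.
Track A: 52, 62, 72, 82, 92. Linear: a_n = 42 + 10·n.
Track B: 75, 69, 63, 57, 51. Linear: a_n = 81 − 6·n.
Track C: 1, 4, 9, 16, 25. Perfect squares starting at 1².
Position 16 → track A, term 6 = 102.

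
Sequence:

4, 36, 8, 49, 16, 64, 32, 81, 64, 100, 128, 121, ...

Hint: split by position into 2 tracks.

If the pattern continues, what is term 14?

144

Taking every 2nd term gives 2 separate tracks.
Subsequence A = 4, 8, 16, 32, 64, 128: powers of 2.
Subsequence B = 36, 49, 64, 81, 100, 121: the squares 6², 7², 8², ….
Term 14 comes from subsequence B (its 7th entry): 144.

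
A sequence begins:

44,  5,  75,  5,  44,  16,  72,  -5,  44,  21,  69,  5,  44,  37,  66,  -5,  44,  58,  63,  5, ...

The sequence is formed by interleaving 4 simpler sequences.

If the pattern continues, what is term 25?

44

The terms cycle through 4 interleaved subsequences.
Track A: 44, 44, 44, 44, 44. Always 44.
Track B: 5, 16, 21, 37, 58. A Fibonacci-like recurrence a_n = a_{n-1} + a_{n-2}.
Track C: 75, 72, 69, 66, 63. Linear: a_n = 78 − 3·n.
Track D: 5, -5, 5, -5, 5. Oscillating between 5 and -5.
Position 25 → track A, term 7 = 44.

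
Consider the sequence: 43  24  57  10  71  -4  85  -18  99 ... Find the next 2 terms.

-32, 113

Positions 1, 3, 5, … form one subsequence and positions 2, 4, 6, … form another.
Track A is 43, 57, 71, 85, 99, which is adding 14 each time.
Track B is 24, 10, -4, -18, which is arithmetic, step −14.
Term 10 comes from track B (its 5th entry): -32.
The 11th slot belongs to track A; its 6th term is 113.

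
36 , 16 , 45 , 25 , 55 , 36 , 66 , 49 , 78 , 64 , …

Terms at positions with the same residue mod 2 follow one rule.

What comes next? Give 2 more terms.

91, 81

The terms cycle through 2 interleaved subsequences.
Track A: 36, 45, 55, 66, 78 — triangular numbers n(n+1)/2 for n = 8, 9, ….
Track B: 16, 25, 36, 49, 64 — the squares 4², 5², 6², ….
Position 11 falls in track A as its term 6, giving 91.
Position 12 → track B, term 6 = 81.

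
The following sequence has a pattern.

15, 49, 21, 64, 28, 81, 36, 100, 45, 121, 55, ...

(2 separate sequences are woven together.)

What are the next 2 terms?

144, 66

The terms cycle through 2 interleaved subsequences.
Subsequence A = 15, 21, 28, 36, 45, 55: triangular numbers starting at T_5.
Subsequence B = 49, 64, 81, 100, 121: consecutive squares n² from n = 7.
Position 12 falls in subsequence B as its term 6, giving 144.
Term 13 comes from subsequence A (its 7th entry): 66.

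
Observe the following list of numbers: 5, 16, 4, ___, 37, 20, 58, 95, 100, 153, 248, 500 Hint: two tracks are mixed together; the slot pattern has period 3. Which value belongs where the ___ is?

21

The slot pattern repeats as AAB (period 3), so there are 2 interleaved tracks.
Track A is 5, 16, ?, 37, 58, 95, 153, 248, which is Fibonacci-style (each term is the sum of the two before it).
Track B is 4, 20, 100, 500, which is geometric with ratio 5.
The gap is track A's term 3; the rule gives 21.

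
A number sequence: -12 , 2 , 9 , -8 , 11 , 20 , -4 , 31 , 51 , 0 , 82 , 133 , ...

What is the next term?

4

Reading positions in blocks of 3 reveals the pattern ABB — 2 tracks woven together.
Track A: -12, -8, -4, 0 (adding 4 each time).
Track B: 2, 9, 11, 20, 31, 51, 82, 133 (each term equals the sum of the previous two).
Position 13 → track A, term 5 = 4.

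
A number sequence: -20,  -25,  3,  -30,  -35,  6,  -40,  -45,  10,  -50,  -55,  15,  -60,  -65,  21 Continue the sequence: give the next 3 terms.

Reading positions in blocks of 3 reveals the pattern AAB — 2 tracks woven together.
Stream A is -20, -25, -30, -35, -40, -45, -50, -55, -60, -65, which is linear: a_n = -15 − 5·n.
Stream B is 3, 6, 10, 15, 21, which is triangular numbers n(n+1)/2 for n = 2, 3, ….
Term 16 comes from stream A (its 11th entry): -70.
Position 17 falls in stream A as its term 12, giving -75.
Position 18 → stream B, term 6 = 28.

-70, -75, 28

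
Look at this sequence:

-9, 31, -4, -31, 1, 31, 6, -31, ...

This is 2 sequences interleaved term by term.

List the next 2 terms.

Odd-indexed and even-indexed terms follow separate rules.
Stream A: -9, -4, 1, 6. Arithmetic with common difference +5.
Stream B: 31, -31, 31, -31. Oscillating between 31 and -31.
Position 9 → stream A, term 5 = 11.
Position 10 → stream B, term 5 = 31.

11, 31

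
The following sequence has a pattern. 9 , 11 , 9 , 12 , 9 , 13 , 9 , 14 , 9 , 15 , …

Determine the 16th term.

The terms cycle through 2 interleaved subsequences.
Track A: 9, 9, 9, 9, 9. Always 9.
Track B: 11, 12, 13, 14, 15. Adding 1 each time.
Term 16 comes from track B (its 8th entry): 18.

18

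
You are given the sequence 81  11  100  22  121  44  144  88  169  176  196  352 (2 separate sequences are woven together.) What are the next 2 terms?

225, 704

Split by position mod 2 into 2 tracks.
Subsequence A: 81, 100, 121, 144, 169, 196 — consecutive squares n² from n = 9.
Subsequence B: 11, 22, 44, 88, 176, 352 — geometric, ×2 each step.
Position 13 → subsequence A, term 7 = 225.
Position 14 falls in subsequence B as its term 7, giving 704.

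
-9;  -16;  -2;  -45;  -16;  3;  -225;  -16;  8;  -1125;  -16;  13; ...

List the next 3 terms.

-5625, -16, 18

Split by position mod 3: positions 1, 4, 7, … form one track, and each other residue class forms its own.
Track A = -9, -45, -225, -1125: geometric with ratio 5.
Track B = -16, -16, -16, -16: always -16.
Track C = -2, 3, 8, 13: arithmetic with common difference +5.
Position 13 falls in track A as its term 5, giving -5625.
Position 14 falls in track B as its term 5, giving -16.
Position 15 falls in track C as its term 5, giving 18.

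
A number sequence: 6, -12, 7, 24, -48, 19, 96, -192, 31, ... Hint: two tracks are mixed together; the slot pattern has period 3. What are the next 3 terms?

Positions follow the repeating pattern AAB; grouping by letter gives 2 tracks.
Track A: 6, -12, 24, -48, 96, -192. Multiplying by -2 each time.
Track B: 7, 19, 31. Adding 12 each time.
Position 10 → track A, term 7 = 384.
Position 11 falls in track A as its term 8, giving -768.
Position 12 → track B, term 4 = 43.

384, -768, 43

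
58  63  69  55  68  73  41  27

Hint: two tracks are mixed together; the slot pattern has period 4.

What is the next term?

78

The slot pattern repeats as AABB (period 4), so there are 2 interleaved tracks.
Track A: 58, 63, 68, 73 — arithmetic with common difference +5.
Track B: 69, 55, 41, 27 — arithmetic with common difference −14.
Position 9 falls in track A as its term 5, giving 78.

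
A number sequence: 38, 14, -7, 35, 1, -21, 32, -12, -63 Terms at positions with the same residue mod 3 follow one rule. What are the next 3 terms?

Read the sequence 3 terms at a time; column i is its own pattern.
Subsequence A: 38, 35, 32 — linear: a_n = 41 − 3·n.
Subsequence B: 14, 1, -12 — subtracting 13 each time.
Subsequence C: -7, -21, -63 — geometric with ratio 3.
Position 10 → subsequence A, term 4 = 29.
Position 11 → subsequence B, term 4 = -25.
The 12th slot belongs to subsequence C; its 4th term is -189.

29, -25, -189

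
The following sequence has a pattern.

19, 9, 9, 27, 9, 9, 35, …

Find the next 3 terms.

Reading positions in blocks of 3 reveals the pattern ABB — 2 tracks woven together.
Stream A: 19, 27, 35. Arithmetic, step +8.
Stream B: 9, 9, 9, 9. Constant 9.
Position 8 falls in stream B as its term 5, giving 9.
The 9th slot belongs to stream B; its 6th term is 9.
Term 10 comes from stream A (its 4th entry): 43.

9, 9, 43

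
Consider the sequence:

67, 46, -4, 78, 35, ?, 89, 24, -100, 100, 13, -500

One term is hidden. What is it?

-20

Split by position mod 3 into 3 tracks.
Track A: 67, 78, 89, 100 (arithmetic with common difference +11).
Track B: 46, 35, 24, 13 (arithmetic, step −11).
Track C: -4, ?, -100, -500 (a geometric progression (common ratio 5)).
Track C's pattern makes the blank -20.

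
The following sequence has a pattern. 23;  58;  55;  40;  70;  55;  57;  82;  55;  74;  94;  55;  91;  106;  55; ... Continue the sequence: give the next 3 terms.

108, 118, 55

The terms cycle through 3 interleaved subsequences.
Stream A: 23, 40, 57, 74, 91 — arithmetic, step +17.
Stream B: 58, 70, 82, 94, 106 — adding 12 each time.
Stream C: 55, 55, 55, 55, 55 — constant 55.
The 16th slot belongs to stream A; its 6th term is 108.
Term 17 comes from stream B (its 6th entry): 118.
The 18th slot belongs to stream C; its 6th term is 55.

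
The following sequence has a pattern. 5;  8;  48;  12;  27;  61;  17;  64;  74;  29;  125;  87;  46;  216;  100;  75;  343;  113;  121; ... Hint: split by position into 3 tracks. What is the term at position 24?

The terms cycle through 3 interleaved subsequences.
Track A: 5, 12, 17, 29, 46, 75, 121 — a Fibonacci-like recurrence a_n = a_{n-1} + a_{n-2}.
Track B: 8, 27, 64, 125, 216, 343 — perfect cubes starting at 2³.
Track C: 48, 61, 74, 87, 100, 113 — arithmetic, step +13.
The 24th slot belongs to track C; its 8th term is 139.

139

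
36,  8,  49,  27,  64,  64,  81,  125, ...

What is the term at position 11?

Split by position mod 2 into 2 tracks.
Stream A: 36, 49, 64, 81. The squares 6², 7², 8², ….
Stream B: 8, 27, 64, 125. Consecutive cubes n³ from n = 2.
The 11th slot belongs to stream A; its 6th term is 121.

121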